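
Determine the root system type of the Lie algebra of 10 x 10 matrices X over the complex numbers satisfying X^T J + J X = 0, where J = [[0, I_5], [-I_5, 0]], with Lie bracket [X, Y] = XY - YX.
C_5

This is sp(10), which has dimension 10(10+1)/2 = 55 and rank 10/2 = 5. In the classification of classical Lie algebras, the symplectic algebra sp(2n) has type C_n; here n = 5, so the Dynkin diagram is a chain of 5 nodes with a double edge at one end; the terminal node there is the unique long simple root (C_5). Hence the type is C_5.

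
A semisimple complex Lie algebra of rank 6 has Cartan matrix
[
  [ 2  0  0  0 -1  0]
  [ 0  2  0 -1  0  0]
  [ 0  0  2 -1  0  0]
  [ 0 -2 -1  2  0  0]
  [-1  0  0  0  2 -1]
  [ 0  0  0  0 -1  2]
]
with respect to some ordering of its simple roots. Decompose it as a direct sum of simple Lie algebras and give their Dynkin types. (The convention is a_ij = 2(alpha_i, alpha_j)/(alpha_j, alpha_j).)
A_3 (sl(4)) + B_3 (so(7))

The diagram associated to this matrix has two connected components: the simple roots {alpha_1, alpha_5, alpha_6} form a chain of 3 nodes with single edges (A_3), and {alpha_2, alpha_3, alpha_4} form a chain of 3 nodes with a double edge at one end; the terminal node there is the unique short simple root (B_3). A semisimple Lie algebra decomposes uniquely as the direct sum of simple ideals, one per connected component of its Dynkin diagram, so g ≅ A_3 ⊕ B_3 (dimension 15 + 21 = 36).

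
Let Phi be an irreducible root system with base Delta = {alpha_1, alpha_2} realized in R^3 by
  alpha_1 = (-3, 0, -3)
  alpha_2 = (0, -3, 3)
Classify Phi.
type A_2

Compute the Cartan integers a_ij = 2(alpha_i, alpha_j)/(alpha_j, alpha_j); the resulting 2x2 Cartan matrix is
[[2, -1], [-1, 2]].
All simple roots have the same length, so the diagram is simply laced. The associated Dynkin diagram is a chain of 2 nodes with single edges (A_2), so the type is A_2 (the algebra sl(3)).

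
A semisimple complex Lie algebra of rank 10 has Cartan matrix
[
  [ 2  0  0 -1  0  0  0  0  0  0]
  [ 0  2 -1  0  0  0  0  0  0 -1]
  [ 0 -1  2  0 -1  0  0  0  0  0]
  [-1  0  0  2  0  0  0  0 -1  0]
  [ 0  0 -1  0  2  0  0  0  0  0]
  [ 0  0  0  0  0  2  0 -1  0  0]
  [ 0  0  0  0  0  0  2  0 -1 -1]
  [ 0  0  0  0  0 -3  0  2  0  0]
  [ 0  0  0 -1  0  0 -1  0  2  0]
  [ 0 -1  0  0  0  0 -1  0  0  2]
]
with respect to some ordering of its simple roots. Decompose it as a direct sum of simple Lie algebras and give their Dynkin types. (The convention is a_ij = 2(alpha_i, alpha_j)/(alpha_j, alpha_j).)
The diagram associated to this matrix has two connected components: the simple roots {alpha_1, alpha_2, alpha_3, alpha_4, alpha_5, alpha_7, alpha_9, alpha_10} form a chain of 8 nodes with single edges (A_8), and {alpha_6, alpha_8} form two nodes joined by a triple edge (G_2). A semisimple Lie algebra decomposes uniquely as the direct sum of simple ideals, one per connected component of its Dynkin diagram, so g ≅ A_8 ⊕ G_2 (dimension 80 + 14 = 94).

A_8 + G_2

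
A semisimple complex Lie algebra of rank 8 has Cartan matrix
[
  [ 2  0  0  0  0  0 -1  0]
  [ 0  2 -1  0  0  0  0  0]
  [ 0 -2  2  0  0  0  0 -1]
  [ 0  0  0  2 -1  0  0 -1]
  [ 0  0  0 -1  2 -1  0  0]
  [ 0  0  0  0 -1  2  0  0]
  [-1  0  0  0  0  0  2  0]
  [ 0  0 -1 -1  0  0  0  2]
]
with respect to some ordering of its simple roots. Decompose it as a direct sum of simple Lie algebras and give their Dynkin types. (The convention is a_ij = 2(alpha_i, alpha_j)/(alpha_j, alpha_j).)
A2 + B6

The diagram associated to this matrix has two connected components: the simple roots {alpha_1, alpha_7} form a chain of 2 nodes with single edges (A_2), and {alpha_2, alpha_3, alpha_4, alpha_5, alpha_6, alpha_8} form a chain of 6 nodes with a double edge at one end; the terminal node there is the unique short simple root (B_6). A semisimple Lie algebra decomposes uniquely as the direct sum of simple ideals, one per connected component of its Dynkin diagram, so g ≅ A_2 ⊕ B_6 (dimension 8 + 78 = 86).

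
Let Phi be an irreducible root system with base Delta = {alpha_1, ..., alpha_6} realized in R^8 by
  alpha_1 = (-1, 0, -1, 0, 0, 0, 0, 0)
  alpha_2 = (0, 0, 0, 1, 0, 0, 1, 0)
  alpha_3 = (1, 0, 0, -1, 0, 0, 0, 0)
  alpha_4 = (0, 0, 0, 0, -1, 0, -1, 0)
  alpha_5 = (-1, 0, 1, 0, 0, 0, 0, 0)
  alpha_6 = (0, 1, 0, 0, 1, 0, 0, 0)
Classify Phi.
D6

Compute the Cartan integers a_ij = 2(alpha_i, alpha_j)/(alpha_j, alpha_j); the resulting 6x6 Cartan matrix is
[[2, 0, -1, 0, 0, 0], [0, 2, -1, -1, 0, 0], [-1, -1, 2, 0, -1, 0], [0, -1, 0, 2, 0, -1], [0, 0, -1, 0, 2, 0], [0, 0, 0, -1, 0, 2]].
All simple roots have the same length, so the diagram is simply laced. The associated Dynkin diagram is a chain of 4 nodes with a fork of two nodes at one end (D_6), so the type is D_6 (the algebra so(12)).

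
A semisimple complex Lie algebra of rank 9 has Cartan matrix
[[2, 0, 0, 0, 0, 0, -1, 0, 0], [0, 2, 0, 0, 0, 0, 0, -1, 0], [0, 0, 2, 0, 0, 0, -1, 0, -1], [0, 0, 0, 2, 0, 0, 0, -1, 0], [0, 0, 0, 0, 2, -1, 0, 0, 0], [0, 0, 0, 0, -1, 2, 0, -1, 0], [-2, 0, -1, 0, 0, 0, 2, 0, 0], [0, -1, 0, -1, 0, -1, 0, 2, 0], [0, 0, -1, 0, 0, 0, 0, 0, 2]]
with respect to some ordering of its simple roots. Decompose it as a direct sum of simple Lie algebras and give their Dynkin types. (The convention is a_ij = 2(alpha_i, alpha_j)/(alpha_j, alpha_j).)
type B_4 ⊕ type D_5

The diagram associated to this matrix has two connected components: the simple roots {alpha_1, alpha_3, alpha_7, alpha_9} form a chain of 4 nodes with a double edge at one end; the terminal node there is the unique short simple root (B_4), and {alpha_2, alpha_4, alpha_5, alpha_6, alpha_8} form a chain of 3 nodes with a fork of two nodes at one end (D_5). A semisimple Lie algebra decomposes uniquely as the direct sum of simple ideals, one per connected component of its Dynkin diagram, so g ≅ B_4 ⊕ D_5 (dimension 36 + 45 = 81).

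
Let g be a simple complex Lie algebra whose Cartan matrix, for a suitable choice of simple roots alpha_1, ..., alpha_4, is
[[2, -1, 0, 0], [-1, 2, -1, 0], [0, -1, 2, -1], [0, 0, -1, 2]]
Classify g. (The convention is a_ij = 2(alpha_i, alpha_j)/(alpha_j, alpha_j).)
The matrix has rank 4 with 2's on the diagonal. Reading the off-diagonal entries as Dynkin edges (a single edge where a_ij = a_ji = -1; a double or triple edge where a_ij * a_ji = 2 or 3), the diagram is a chain of 4 nodes with single edges (A_4). One simple-root ordering that puts it in standard form is (alpha_4, alpha_3, alpha_2, alpha_1). So the algebra is type A_4, i.e. sl(5).

A_4 (sl(5))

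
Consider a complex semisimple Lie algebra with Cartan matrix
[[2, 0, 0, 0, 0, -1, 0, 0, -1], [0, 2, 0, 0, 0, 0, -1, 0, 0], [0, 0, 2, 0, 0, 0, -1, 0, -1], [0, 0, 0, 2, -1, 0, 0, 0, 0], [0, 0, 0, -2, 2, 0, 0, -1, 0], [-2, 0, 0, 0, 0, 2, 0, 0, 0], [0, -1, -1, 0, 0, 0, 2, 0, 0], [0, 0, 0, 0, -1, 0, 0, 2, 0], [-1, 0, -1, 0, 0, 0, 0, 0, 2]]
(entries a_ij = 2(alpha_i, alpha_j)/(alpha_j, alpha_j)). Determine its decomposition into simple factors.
The diagram associated to this matrix has two connected components: the simple roots {alpha_4, alpha_5, alpha_8} form a chain of 3 nodes with a double edge at one end; the terminal node there is the unique short simple root (B_3), and {alpha_1, alpha_2, alpha_3, alpha_6, alpha_7, alpha_9} form a chain of 6 nodes with a double edge at one end; the terminal node there is the unique long simple root (C_6). A semisimple Lie algebra decomposes uniquely as the direct sum of simple ideals, one per connected component of its Dynkin diagram, so g ≅ B_3 ⊕ C_6 (dimension 21 + 78 = 99).

B3 ⊕ C6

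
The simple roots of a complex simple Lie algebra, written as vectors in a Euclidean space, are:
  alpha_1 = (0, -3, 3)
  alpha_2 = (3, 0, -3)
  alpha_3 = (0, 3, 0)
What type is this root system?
type B_3

Compute the Cartan integers a_ij = 2(alpha_i, alpha_j)/(alpha_j, alpha_j); the resulting 3x3 Cartan matrix is
[[2, -1, -2], [-1, 2, 0], [-1, 0, 2]].
The roots have two lengths (squared-length ratio 2:1); the short ones are alpha_{3}. The associated Dynkin diagram is a chain of 3 nodes with a double edge at one end; the terminal node there is the unique short simple root (B_3), so the type is B_3 (the algebra so(7)).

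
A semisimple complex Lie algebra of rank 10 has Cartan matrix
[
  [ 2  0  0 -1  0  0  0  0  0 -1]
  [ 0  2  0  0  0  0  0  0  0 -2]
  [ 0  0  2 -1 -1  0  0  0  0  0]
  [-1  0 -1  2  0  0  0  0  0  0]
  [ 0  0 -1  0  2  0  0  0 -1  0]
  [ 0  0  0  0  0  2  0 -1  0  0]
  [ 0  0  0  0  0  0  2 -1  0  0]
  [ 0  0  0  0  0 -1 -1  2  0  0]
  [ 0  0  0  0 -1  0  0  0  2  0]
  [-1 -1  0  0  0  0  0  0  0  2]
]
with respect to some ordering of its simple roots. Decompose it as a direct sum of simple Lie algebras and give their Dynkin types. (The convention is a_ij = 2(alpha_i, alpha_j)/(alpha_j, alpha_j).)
type A_3 ⊕ type C_7

The diagram associated to this matrix has two connected components: the simple roots {alpha_6, alpha_7, alpha_8} form a chain of 3 nodes with single edges (A_3), and {alpha_1, alpha_2, alpha_3, alpha_4, alpha_5, alpha_9, alpha_10} form a chain of 7 nodes with a double edge at one end; the terminal node there is the unique long simple root (C_7). A semisimple Lie algebra decomposes uniquely as the direct sum of simple ideals, one per connected component of its Dynkin diagram, so g ≅ A_3 ⊕ C_7 (dimension 15 + 105 = 120).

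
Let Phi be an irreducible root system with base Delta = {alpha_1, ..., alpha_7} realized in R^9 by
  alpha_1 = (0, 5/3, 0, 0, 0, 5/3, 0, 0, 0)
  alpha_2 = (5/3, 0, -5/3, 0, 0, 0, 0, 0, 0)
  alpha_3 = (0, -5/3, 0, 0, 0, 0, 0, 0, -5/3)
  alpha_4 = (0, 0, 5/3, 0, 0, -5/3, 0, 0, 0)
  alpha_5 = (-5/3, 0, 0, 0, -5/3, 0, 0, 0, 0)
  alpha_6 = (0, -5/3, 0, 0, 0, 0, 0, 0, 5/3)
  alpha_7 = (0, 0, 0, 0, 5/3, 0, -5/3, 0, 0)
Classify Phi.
D_7

Compute the Cartan integers a_ij = 2(alpha_i, alpha_j)/(alpha_j, alpha_j); the resulting 7x7 Cartan matrix is
[[2, 0, -1, -1, 0, -1, 0], [0, 2, 0, -1, -1, 0, 0], [-1, 0, 2, 0, 0, 0, 0], [-1, -1, 0, 2, 0, 0, 0], [0, -1, 0, 0, 2, 0, -1], [-1, 0, 0, 0, 0, 2, 0], [0, 0, 0, 0, -1, 0, 2]].
All simple roots have the same length, so the diagram is simply laced. The associated Dynkin diagram is a chain of 5 nodes with a fork of two nodes at one end (D_7), so the type is D_7 (the algebra so(14)).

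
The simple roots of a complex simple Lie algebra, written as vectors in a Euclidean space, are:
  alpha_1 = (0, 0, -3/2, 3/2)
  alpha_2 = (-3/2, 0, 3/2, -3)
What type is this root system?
Compute the Cartan integers a_ij = 2(alpha_i, alpha_j)/(alpha_j, alpha_j); the resulting 2x2 Cartan matrix is
[[2, -1], [-3, 2]].
The roots have two lengths (squared-length ratio 3:1); the short ones are alpha_{1}. The associated Dynkin diagram is two nodes joined by a triple edge (G_2), so the type is G_2.

type G_2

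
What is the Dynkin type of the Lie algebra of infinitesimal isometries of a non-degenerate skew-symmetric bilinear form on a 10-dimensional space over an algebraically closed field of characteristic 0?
This is sp(10), which has dimension 10(10+1)/2 = 55 and rank 10/2 = 5. In the classification of classical Lie algebras, the symplectic algebra sp(2n) has type C_n; here n = 5, so the Dynkin diagram is a chain of 5 nodes with a double edge at one end; the terminal node there is the unique long simple root (C_5). Hence the type is C_5.

C5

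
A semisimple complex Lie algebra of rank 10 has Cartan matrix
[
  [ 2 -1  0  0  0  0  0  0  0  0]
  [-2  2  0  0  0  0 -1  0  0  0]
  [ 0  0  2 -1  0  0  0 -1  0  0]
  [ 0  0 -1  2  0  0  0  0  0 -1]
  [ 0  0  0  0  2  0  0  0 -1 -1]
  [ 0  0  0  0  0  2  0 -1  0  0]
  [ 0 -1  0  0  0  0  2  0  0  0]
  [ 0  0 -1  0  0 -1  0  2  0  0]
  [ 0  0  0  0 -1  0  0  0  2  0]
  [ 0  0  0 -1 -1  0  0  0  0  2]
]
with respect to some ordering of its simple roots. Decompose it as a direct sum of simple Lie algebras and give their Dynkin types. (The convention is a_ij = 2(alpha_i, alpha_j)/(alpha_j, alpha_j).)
The diagram associated to this matrix has two connected components: the simple roots {alpha_3, alpha_4, alpha_5, alpha_6, alpha_8, alpha_9, alpha_10} form a chain of 7 nodes with single edges (A_7), and {alpha_1, alpha_2, alpha_7} form a chain of 3 nodes with a double edge at one end; the terminal node there is the unique short simple root (B_3). A semisimple Lie algebra decomposes uniquely as the direct sum of simple ideals, one per connected component of its Dynkin diagram, so g ≅ A_7 ⊕ B_3 (dimension 63 + 21 = 84).

A_7 (sl(8)) + B_3 (so(7))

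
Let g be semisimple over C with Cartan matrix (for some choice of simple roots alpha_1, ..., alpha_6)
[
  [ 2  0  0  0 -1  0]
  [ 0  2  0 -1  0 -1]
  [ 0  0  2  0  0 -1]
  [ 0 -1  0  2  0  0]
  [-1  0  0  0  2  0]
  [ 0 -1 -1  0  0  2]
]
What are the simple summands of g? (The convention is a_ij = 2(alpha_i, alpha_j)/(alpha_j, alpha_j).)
The diagram associated to this matrix has two connected components: the simple roots {alpha_1, alpha_5} form a chain of 2 nodes with single edges (A_2), and {alpha_2, alpha_3, alpha_4, alpha_6} form a chain of 4 nodes with single edges (A_4). A semisimple Lie algebra decomposes uniquely as the direct sum of simple ideals, one per connected component of its Dynkin diagram, so g ≅ A_2 ⊕ A_4 (dimension 8 + 24 = 32).

type A_2 + type A_4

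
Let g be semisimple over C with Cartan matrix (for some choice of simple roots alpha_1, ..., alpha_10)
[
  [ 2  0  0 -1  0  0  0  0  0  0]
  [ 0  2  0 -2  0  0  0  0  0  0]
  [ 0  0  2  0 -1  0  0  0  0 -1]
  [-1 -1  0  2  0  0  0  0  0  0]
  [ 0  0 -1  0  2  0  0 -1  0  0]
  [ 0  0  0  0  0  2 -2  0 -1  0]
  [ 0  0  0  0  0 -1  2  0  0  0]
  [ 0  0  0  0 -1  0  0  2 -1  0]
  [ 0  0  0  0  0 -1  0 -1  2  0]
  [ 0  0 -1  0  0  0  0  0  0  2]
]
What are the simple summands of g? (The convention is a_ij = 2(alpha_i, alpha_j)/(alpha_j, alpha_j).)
type B_7 ⊕ type C_3

The diagram associated to this matrix has two connected components: the simple roots {alpha_3, alpha_5, alpha_6, alpha_7, alpha_8, alpha_9, alpha_10} form a chain of 7 nodes with a double edge at one end; the terminal node there is the unique short simple root (B_7), and {alpha_1, alpha_2, alpha_4} form a chain of 3 nodes with a double edge at one end; the terminal node there is the unique long simple root (C_3). A semisimple Lie algebra decomposes uniquely as the direct sum of simple ideals, one per connected component of its Dynkin diagram, so g ≅ B_7 ⊕ C_3 (dimension 105 + 21 = 126).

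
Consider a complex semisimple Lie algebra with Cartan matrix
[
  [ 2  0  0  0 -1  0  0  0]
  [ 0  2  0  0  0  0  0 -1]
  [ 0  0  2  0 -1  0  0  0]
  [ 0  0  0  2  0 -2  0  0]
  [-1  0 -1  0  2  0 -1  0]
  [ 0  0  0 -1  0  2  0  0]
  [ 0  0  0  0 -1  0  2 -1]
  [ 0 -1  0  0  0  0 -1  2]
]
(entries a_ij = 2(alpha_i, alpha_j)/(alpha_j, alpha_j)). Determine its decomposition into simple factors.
B2 + D6

The diagram associated to this matrix has two connected components: the simple roots {alpha_4, alpha_6} form a chain of 2 nodes with a double edge at one end; the terminal node there is the unique short simple root (B_2), and {alpha_1, alpha_2, alpha_3, alpha_5, alpha_7, alpha_8} form a chain of 4 nodes with a fork of two nodes at one end (D_6). A semisimple Lie algebra decomposes uniquely as the direct sum of simple ideals, one per connected component of its Dynkin diagram, so g ≅ B_2 ⊕ D_6 (dimension 10 + 66 = 76).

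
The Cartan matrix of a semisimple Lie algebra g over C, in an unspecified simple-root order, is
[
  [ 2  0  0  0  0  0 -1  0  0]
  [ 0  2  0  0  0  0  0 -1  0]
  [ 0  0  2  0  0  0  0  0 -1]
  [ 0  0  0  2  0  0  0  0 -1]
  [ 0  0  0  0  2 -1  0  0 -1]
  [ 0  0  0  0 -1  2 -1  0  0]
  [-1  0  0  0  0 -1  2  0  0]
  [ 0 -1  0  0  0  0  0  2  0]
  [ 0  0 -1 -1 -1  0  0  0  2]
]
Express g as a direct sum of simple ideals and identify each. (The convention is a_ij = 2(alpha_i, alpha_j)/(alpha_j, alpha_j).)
The diagram associated to this matrix has two connected components: the simple roots {alpha_2, alpha_8} form a chain of 2 nodes with single edges (A_2), and {alpha_1, alpha_3, alpha_4, alpha_5, alpha_6, alpha_7, alpha_9} form a chain of 5 nodes with a fork of two nodes at one end (D_7). A semisimple Lie algebra decomposes uniquely as the direct sum of simple ideals, one per connected component of its Dynkin diagram, so g ≅ A_2 ⊕ D_7 (dimension 8 + 91 = 99).

A_2 ⊕ D_7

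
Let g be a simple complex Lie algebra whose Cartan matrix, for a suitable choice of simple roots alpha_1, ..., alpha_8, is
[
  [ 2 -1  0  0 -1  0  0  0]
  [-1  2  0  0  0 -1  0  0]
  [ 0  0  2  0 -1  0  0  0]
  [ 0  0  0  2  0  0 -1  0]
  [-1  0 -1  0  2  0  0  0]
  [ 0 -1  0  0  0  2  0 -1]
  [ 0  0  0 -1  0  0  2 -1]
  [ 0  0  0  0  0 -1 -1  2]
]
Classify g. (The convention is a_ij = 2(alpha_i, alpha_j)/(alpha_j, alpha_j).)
A_8 (sl(9))

The matrix has rank 8 with 2's on the diagonal. Reading the off-diagonal entries as Dynkin edges (a single edge where a_ij = a_ji = -1; a double or triple edge where a_ij * a_ji = 2 or 3), the diagram is a chain of 8 nodes with single edges (A_8). One simple-root ordering that puts it in standard form is (alpha_4, alpha_7, alpha_8, alpha_6, alpha_2, alpha_1, alpha_5, alpha_3). So the algebra is type A_8, i.e. sl(9).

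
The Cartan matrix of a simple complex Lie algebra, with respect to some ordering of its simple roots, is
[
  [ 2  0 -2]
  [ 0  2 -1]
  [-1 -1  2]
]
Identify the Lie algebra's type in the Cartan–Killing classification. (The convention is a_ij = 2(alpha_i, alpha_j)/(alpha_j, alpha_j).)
C_3 (sp(6))

The matrix has rank 3 with 2's on the diagonal. Reading the off-diagonal entries as Dynkin edges (a single edge where a_ij = a_ji = -1; a double or triple edge where a_ij * a_ji = 2 or 3), the diagram is a chain of 3 nodes with a double edge at one end; the terminal node there is the unique long simple root (C_3). One simple-root ordering that puts it in standard form is (alpha_2, alpha_3, alpha_1). So the algebra is type C_3, i.e. sp(6).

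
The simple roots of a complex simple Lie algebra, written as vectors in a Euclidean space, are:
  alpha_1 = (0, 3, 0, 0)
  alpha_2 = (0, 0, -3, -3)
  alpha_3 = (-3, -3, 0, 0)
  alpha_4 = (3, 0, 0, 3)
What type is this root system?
B4

Compute the Cartan integers a_ij = 2(alpha_i, alpha_j)/(alpha_j, alpha_j); the resulting 4x4 Cartan matrix is
[[2, 0, -1, 0], [0, 2, 0, -1], [-2, 0, 2, -1], [0, -1, -1, 2]].
The roots have two lengths (squared-length ratio 2:1); the short ones are alpha_{1}. The associated Dynkin diagram is a chain of 4 nodes with a double edge at one end; the terminal node there is the unique short simple root (B_4), so the type is B_4 (the algebra so(9)).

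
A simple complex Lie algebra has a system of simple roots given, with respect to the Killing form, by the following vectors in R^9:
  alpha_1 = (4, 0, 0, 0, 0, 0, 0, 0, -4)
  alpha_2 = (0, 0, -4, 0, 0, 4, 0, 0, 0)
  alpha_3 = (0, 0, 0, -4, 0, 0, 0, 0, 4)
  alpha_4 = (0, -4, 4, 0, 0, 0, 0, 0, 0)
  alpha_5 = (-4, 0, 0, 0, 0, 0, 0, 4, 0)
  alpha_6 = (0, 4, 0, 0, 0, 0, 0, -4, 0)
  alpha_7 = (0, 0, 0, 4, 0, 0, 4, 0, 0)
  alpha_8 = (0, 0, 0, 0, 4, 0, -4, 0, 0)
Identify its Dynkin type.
A_8

Compute the Cartan integers a_ij = 2(alpha_i, alpha_j)/(alpha_j, alpha_j); the resulting 8x8 Cartan matrix is
[[2, 0, -1, 0, -1, 0, 0, 0], [0, 2, 0, -1, 0, 0, 0, 0], [-1, 0, 2, 0, 0, 0, -1, 0], [0, -1, 0, 2, 0, -1, 0, 0], [-1, 0, 0, 0, 2, -1, 0, 0], [0, 0, 0, -1, -1, 2, 0, 0], [0, 0, -1, 0, 0, 0, 2, -1], [0, 0, 0, 0, 0, 0, -1, 2]].
All simple roots have the same length, so the diagram is simply laced. The associated Dynkin diagram is a chain of 8 nodes with single edges (A_8), so the type is A_8 (the algebra sl(9)).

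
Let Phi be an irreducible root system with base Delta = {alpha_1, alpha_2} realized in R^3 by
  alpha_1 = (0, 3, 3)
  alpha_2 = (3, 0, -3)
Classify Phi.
Compute the Cartan integers a_ij = 2(alpha_i, alpha_j)/(alpha_j, alpha_j); the resulting 2x2 Cartan matrix is
[[2, -1], [-1, 2]].
All simple roots have the same length, so the diagram is simply laced. The associated Dynkin diagram is a chain of 2 nodes with single edges (A_2), so the type is A_2 (the algebra sl(3)).

A_2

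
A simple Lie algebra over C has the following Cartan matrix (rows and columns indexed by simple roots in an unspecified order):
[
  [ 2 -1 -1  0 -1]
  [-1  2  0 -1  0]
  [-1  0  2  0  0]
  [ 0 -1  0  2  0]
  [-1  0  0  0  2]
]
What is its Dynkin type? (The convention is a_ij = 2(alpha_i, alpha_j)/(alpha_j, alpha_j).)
D_5

The matrix has rank 5 with 2's on the diagonal. Reading the off-diagonal entries as Dynkin edges (a single edge where a_ij = a_ji = -1; a double or triple edge where a_ij * a_ji = 2 or 3), the diagram is a chain of 3 nodes with a fork of two nodes at one end (D_5). One simple-root ordering that puts it in standard form is (alpha_4, alpha_2, alpha_1, alpha_5, alpha_3). So the algebra is type D_5, i.e. so(10).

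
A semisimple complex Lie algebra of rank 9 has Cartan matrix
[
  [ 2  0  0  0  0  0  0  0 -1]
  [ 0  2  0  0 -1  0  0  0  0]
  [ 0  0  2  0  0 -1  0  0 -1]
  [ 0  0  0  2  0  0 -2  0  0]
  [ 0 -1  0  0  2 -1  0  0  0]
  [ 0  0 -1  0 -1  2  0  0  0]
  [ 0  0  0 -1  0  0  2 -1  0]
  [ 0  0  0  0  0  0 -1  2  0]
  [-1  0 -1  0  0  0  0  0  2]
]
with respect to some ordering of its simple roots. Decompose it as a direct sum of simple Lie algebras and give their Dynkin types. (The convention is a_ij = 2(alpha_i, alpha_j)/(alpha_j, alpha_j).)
A_6 (sl(7)) + C_3 (sp(6))

The diagram associated to this matrix has two connected components: the simple roots {alpha_1, alpha_2, alpha_3, alpha_5, alpha_6, alpha_9} form a chain of 6 nodes with single edges (A_6), and {alpha_4, alpha_7, alpha_8} form a chain of 3 nodes with a double edge at one end; the terminal node there is the unique long simple root (C_3). A semisimple Lie algebra decomposes uniquely as the direct sum of simple ideals, one per connected component of its Dynkin diagram, so g ≅ A_6 ⊕ C_3 (dimension 48 + 21 = 69).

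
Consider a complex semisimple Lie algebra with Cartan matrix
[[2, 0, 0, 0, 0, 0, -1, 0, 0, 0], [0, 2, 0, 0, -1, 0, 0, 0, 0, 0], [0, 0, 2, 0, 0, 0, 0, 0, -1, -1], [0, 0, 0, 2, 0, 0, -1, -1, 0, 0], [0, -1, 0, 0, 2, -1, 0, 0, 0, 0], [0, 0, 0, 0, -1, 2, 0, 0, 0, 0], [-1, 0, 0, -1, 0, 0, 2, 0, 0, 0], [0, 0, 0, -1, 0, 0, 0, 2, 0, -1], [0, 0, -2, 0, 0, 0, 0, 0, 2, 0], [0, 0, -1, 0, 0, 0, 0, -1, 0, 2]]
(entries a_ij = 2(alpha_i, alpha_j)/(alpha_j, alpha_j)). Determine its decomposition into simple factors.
type A_3 + type C_7

The diagram associated to this matrix has two connected components: the simple roots {alpha_2, alpha_5, alpha_6} form a chain of 3 nodes with single edges (A_3), and {alpha_1, alpha_3, alpha_4, alpha_7, alpha_8, alpha_9, alpha_10} form a chain of 7 nodes with a double edge at one end; the terminal node there is the unique long simple root (C_7). A semisimple Lie algebra decomposes uniquely as the direct sum of simple ideals, one per connected component of its Dynkin diagram, so g ≅ A_3 ⊕ C_7 (dimension 15 + 105 = 120).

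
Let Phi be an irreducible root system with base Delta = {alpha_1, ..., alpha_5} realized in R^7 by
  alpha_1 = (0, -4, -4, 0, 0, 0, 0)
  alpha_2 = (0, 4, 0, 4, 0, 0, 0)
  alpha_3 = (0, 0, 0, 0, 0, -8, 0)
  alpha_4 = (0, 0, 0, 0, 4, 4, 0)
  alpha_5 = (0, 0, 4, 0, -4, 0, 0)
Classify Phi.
type C_5

Compute the Cartan integers a_ij = 2(alpha_i, alpha_j)/(alpha_j, alpha_j); the resulting 5x5 Cartan matrix is
[[2, -1, 0, 0, -1], [-1, 2, 0, 0, 0], [0, 0, 2, -2, 0], [0, 0, -1, 2, -1], [-1, 0, 0, -1, 2]].
The roots have two lengths (squared-length ratio 2:1); the short ones are alpha_{1,2,4,5}. The associated Dynkin diagram is a chain of 5 nodes with a double edge at one end; the terminal node there is the unique long simple root (C_5), so the type is C_5 (the algebra sp(10)).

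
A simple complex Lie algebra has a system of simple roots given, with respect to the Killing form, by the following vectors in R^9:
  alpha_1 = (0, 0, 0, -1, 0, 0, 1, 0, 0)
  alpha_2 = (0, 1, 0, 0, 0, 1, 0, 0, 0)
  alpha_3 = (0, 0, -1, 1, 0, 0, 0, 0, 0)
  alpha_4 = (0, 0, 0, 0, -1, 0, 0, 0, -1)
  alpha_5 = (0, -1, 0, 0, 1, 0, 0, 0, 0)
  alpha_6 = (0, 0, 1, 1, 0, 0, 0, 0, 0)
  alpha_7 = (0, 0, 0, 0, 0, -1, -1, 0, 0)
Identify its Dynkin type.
Compute the Cartan integers a_ij = 2(alpha_i, alpha_j)/(alpha_j, alpha_j); the resulting 7x7 Cartan matrix is
[[2, 0, -1, 0, 0, -1, -1], [0, 2, 0, 0, -1, 0, -1], [-1, 0, 2, 0, 0, 0, 0], [0, 0, 0, 2, -1, 0, 0], [0, -1, 0, -1, 2, 0, 0], [-1, 0, 0, 0, 0, 2, 0], [-1, -1, 0, 0, 0, 0, 2]].
All simple roots have the same length, so the diagram is simply laced. The associated Dynkin diagram is a chain of 5 nodes with a fork of two nodes at one end (D_7), so the type is D_7 (the algebra so(14)).

type D_7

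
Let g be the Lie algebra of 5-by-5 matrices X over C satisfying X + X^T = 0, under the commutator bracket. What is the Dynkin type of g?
This is so(5) with 5 odd, which has dimension 5(5-1)/2 = 10 and rank (5-1)/2 = 2. In the classification of classical Lie algebras, the orthogonal algebra so(2n+1) in an odd number of variables has type B_n; here n = 2, so the Dynkin diagram is a chain of 2 nodes with a double edge at one end; the terminal node there is the unique short simple root (B_2). Hence the type is B_2.

B_2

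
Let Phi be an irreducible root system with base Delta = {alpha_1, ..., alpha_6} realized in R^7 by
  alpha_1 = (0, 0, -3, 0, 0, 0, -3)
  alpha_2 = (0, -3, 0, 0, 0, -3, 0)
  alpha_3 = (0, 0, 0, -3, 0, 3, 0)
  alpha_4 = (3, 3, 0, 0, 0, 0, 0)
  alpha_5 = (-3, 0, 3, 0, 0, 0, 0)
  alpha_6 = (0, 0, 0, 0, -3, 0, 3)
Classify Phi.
Compute the Cartan integers a_ij = 2(alpha_i, alpha_j)/(alpha_j, alpha_j); the resulting 6x6 Cartan matrix is
[[2, 0, 0, 0, -1, -1], [0, 2, -1, -1, 0, 0], [0, -1, 2, 0, 0, 0], [0, -1, 0, 2, -1, 0], [-1, 0, 0, -1, 2, 0], [-1, 0, 0, 0, 0, 2]].
All simple roots have the same length, so the diagram is simply laced. The associated Dynkin diagram is a chain of 6 nodes with single edges (A_6), so the type is A_6 (the algebra sl(7)).

A6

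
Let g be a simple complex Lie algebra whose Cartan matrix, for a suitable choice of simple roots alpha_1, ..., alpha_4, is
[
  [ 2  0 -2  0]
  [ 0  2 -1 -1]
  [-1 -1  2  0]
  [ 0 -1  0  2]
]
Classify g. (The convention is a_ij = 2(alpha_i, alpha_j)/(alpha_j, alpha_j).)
The matrix has rank 4 with 2's on the diagonal. Reading the off-diagonal entries as Dynkin edges (a single edge where a_ij = a_ji = -1; a double or triple edge where a_ij * a_ji = 2 or 3), the diagram is a chain of 4 nodes with a double edge at one end; the terminal node there is the unique long simple root (C_4). One simple-root ordering that puts it in standard form is (alpha_4, alpha_2, alpha_3, alpha_1). So the algebra is type C_4, i.e. sp(8).

C_4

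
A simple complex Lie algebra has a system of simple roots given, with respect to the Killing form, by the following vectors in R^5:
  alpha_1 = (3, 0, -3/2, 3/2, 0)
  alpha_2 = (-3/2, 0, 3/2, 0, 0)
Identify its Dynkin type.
Compute the Cartan integers a_ij = 2(alpha_i, alpha_j)/(alpha_j, alpha_j); the resulting 2x2 Cartan matrix is
[[2, -3], [-1, 2]].
The roots have two lengths (squared-length ratio 3:1); the short ones are alpha_{2}. The associated Dynkin diagram is two nodes joined by a triple edge (G_2), so the type is G_2.

type G_2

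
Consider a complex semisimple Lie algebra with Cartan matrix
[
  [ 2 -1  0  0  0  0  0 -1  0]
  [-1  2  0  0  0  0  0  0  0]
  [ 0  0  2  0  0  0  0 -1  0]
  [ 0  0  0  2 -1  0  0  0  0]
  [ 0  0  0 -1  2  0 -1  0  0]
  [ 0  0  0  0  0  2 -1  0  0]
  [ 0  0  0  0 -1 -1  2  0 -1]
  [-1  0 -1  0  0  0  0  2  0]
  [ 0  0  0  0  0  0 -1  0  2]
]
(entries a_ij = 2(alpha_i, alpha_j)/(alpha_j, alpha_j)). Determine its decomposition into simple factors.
A_4 (sl(5)) ⊕ D_5 (so(10))

The diagram associated to this matrix has two connected components: the simple roots {alpha_1, alpha_2, alpha_3, alpha_8} form a chain of 4 nodes with single edges (A_4), and {alpha_4, alpha_5, alpha_6, alpha_7, alpha_9} form a chain of 3 nodes with a fork of two nodes at one end (D_5). A semisimple Lie algebra decomposes uniquely as the direct sum of simple ideals, one per connected component of its Dynkin diagram, so g ≅ A_4 ⊕ D_5 (dimension 24 + 45 = 69).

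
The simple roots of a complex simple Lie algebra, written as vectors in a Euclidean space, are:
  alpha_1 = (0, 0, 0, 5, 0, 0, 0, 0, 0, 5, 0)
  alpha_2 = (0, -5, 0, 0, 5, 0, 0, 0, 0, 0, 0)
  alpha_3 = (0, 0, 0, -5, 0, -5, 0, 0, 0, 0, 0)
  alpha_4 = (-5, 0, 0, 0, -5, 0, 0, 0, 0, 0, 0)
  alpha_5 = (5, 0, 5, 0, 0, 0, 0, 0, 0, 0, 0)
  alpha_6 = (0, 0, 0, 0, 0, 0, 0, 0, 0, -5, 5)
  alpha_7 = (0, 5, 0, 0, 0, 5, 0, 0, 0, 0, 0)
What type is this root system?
Compute the Cartan integers a_ij = 2(alpha_i, alpha_j)/(alpha_j, alpha_j); the resulting 7x7 Cartan matrix is
[[2, 0, -1, 0, 0, -1, 0], [0, 2, 0, -1, 0, 0, -1], [-1, 0, 2, 0, 0, 0, -1], [0, -1, 0, 2, -1, 0, 0], [0, 0, 0, -1, 2, 0, 0], [-1, 0, 0, 0, 0, 2, 0], [0, -1, -1, 0, 0, 0, 2]].
All simple roots have the same length, so the diagram is simply laced. The associated Dynkin diagram is a chain of 7 nodes with single edges (A_7), so the type is A_7 (the algebra sl(8)).

A_7 (sl(8))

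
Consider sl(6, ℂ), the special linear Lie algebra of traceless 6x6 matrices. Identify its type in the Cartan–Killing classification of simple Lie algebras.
type A_5

This is sl(6), which has dimension 6^2 - 1 = 35 and rank 6 - 1 = 5 (a Cartan subalgebra is the diagonal traceless matrices). In the classification of classical Lie algebras, the special linear algebra sl(n+1) has type A_n; here n = 5, so the Dynkin diagram is a chain of 5 nodes with single edges (A_5). Hence the type is A_5.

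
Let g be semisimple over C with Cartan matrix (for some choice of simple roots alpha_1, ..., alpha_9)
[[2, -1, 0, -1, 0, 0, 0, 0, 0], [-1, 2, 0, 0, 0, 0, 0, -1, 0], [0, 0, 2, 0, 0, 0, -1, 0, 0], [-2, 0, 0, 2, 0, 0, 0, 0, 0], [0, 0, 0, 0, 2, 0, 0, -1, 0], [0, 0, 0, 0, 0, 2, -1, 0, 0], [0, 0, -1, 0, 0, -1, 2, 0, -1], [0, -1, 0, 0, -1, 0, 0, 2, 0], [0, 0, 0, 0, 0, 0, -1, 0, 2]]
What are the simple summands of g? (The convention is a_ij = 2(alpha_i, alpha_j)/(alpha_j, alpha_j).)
type C_5 ⊕ type D_4

The diagram associated to this matrix has two connected components: the simple roots {alpha_1, alpha_2, alpha_4, alpha_5, alpha_8} form a chain of 5 nodes with a double edge at one end; the terminal node there is the unique long simple root (C_5), and {alpha_3, alpha_6, alpha_7, alpha_9} form a chain of 2 nodes with a fork of two nodes at one end (D_4). A semisimple Lie algebra decomposes uniquely as the direct sum of simple ideals, one per connected component of its Dynkin diagram, so g ≅ C_5 ⊕ D_4 (dimension 55 + 28 = 83).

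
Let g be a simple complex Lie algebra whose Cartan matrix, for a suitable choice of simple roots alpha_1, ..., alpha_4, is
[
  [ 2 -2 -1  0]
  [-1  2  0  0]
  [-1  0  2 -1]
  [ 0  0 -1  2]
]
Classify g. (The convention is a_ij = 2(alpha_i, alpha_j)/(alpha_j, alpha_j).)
B4

The matrix has rank 4 with 2's on the diagonal. Reading the off-diagonal entries as Dynkin edges (a single edge where a_ij = a_ji = -1; a double or triple edge where a_ij * a_ji = 2 or 3), the diagram is a chain of 4 nodes with a double edge at one end; the terminal node there is the unique short simple root (B_4). One simple-root ordering that puts it in standard form is (alpha_4, alpha_3, alpha_1, alpha_2). So the algebra is type B_4, i.e. so(9).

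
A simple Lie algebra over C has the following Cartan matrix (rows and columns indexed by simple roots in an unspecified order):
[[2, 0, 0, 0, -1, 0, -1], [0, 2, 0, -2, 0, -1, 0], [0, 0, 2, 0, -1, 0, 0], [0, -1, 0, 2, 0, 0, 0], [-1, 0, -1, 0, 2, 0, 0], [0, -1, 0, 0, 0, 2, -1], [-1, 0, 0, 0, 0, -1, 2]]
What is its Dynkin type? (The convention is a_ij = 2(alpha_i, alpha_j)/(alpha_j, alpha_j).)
B_7 (so(15))

The matrix has rank 7 with 2's on the diagonal. Reading the off-diagonal entries as Dynkin edges (a single edge where a_ij = a_ji = -1; a double or triple edge where a_ij * a_ji = 2 or 3), the diagram is a chain of 7 nodes with a double edge at one end; the terminal node there is the unique short simple root (B_7). One simple-root ordering that puts it in standard form is (alpha_3, alpha_5, alpha_1, alpha_7, alpha_6, alpha_2, alpha_4). So the algebra is type B_7, i.e. so(15).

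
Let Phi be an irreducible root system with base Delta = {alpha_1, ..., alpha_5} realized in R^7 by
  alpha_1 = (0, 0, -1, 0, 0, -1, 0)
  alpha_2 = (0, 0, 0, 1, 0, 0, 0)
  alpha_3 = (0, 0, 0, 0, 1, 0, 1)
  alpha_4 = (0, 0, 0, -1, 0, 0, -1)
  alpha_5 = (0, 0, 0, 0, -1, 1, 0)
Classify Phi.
type B_5

Compute the Cartan integers a_ij = 2(alpha_i, alpha_j)/(alpha_j, alpha_j); the resulting 5x5 Cartan matrix is
[[2, 0, 0, 0, -1], [0, 2, 0, -1, 0], [0, 0, 2, -1, -1], [0, -2, -1, 2, 0], [-1, 0, -1, 0, 2]].
The roots have two lengths (squared-length ratio 2:1); the short ones are alpha_{2}. The associated Dynkin diagram is a chain of 5 nodes with a double edge at one end; the terminal node there is the unique short simple root (B_5), so the type is B_5 (the algebra so(11)).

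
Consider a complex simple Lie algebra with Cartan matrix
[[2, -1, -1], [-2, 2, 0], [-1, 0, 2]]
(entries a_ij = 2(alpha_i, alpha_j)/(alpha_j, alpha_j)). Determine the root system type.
The matrix has rank 3 with 2's on the diagonal. Reading the off-diagonal entries as Dynkin edges (a single edge where a_ij = a_ji = -1; a double or triple edge where a_ij * a_ji = 2 or 3), the diagram is a chain of 3 nodes with a double edge at one end; the terminal node there is the unique long simple root (C_3). One simple-root ordering that puts it in standard form is (alpha_3, alpha_1, alpha_2). So the algebra is type C_3, i.e. sp(6).

type C_3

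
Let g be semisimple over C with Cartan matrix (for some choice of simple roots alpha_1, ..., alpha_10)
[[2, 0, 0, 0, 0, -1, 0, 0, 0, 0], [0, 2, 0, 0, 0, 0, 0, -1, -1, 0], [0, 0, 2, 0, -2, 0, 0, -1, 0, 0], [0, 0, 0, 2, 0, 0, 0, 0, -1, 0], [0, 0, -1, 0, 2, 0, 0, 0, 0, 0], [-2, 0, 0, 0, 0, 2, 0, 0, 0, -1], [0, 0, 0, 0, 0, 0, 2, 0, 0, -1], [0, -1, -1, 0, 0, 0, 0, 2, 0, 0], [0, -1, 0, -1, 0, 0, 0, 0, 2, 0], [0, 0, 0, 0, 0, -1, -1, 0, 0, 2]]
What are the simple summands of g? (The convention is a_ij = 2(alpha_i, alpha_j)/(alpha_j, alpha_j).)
The diagram associated to this matrix has two connected components: the simple roots {alpha_1, alpha_6, alpha_7, alpha_10} form a chain of 4 nodes with a double edge at one end; the terminal node there is the unique short simple root (B_4), and {alpha_2, alpha_3, alpha_4, alpha_5, alpha_8, alpha_9} form a chain of 6 nodes with a double edge at one end; the terminal node there is the unique short simple root (B_6). A semisimple Lie algebra decomposes uniquely as the direct sum of simple ideals, one per connected component of its Dynkin diagram, so g ≅ B_4 ⊕ B_6 (dimension 36 + 78 = 114).

B4 + B6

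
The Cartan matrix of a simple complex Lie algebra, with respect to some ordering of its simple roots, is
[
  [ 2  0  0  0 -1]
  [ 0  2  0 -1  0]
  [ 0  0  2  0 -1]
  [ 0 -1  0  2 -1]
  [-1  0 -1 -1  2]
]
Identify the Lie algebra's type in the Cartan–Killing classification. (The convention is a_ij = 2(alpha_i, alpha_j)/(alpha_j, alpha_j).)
The matrix has rank 5 with 2's on the diagonal. Reading the off-diagonal entries as Dynkin edges (a single edge where a_ij = a_ji = -1; a double or triple edge where a_ij * a_ji = 2 or 3), the diagram is a chain of 3 nodes with a fork of two nodes at one end (D_5). One simple-root ordering that puts it in standard form is (alpha_2, alpha_4, alpha_5, alpha_3, alpha_1). So the algebra is type D_5, i.e. so(10).

D_5 (so(10))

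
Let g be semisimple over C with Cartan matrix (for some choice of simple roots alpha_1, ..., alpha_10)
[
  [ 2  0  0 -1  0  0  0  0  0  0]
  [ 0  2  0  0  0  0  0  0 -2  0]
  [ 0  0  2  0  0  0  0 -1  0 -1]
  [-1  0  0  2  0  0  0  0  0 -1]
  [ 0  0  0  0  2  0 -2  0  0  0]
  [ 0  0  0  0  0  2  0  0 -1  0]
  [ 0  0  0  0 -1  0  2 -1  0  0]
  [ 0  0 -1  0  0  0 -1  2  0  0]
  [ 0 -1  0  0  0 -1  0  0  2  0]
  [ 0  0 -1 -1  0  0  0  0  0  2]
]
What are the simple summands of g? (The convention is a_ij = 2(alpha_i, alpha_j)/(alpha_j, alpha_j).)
C_3 (sp(6)) ⊕ C_7 (sp(14))

The diagram associated to this matrix has two connected components: the simple roots {alpha_2, alpha_6, alpha_9} form a chain of 3 nodes with a double edge at one end; the terminal node there is the unique long simple root (C_3), and {alpha_1, alpha_3, alpha_4, alpha_5, alpha_7, alpha_8, alpha_10} form a chain of 7 nodes with a double edge at one end; the terminal node there is the unique long simple root (C_7). A semisimple Lie algebra decomposes uniquely as the direct sum of simple ideals, one per connected component of its Dynkin diagram, so g ≅ C_3 ⊕ C_7 (dimension 21 + 105 = 126).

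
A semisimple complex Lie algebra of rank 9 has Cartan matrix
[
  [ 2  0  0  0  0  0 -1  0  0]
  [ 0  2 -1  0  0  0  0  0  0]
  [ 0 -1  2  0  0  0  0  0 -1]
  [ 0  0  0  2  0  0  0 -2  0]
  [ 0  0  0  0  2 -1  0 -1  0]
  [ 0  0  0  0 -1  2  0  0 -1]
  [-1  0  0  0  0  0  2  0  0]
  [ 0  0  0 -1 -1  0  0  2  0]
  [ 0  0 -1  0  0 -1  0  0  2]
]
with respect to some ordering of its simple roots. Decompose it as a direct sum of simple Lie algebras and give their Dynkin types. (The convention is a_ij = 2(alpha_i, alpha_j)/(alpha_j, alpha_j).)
The diagram associated to this matrix has two connected components: the simple roots {alpha_1, alpha_7} form a chain of 2 nodes with single edges (A_2), and {alpha_2, alpha_3, alpha_4, alpha_5, alpha_6, alpha_8, alpha_9} form a chain of 7 nodes with a double edge at one end; the terminal node there is the unique long simple root (C_7). A semisimple Lie algebra decomposes uniquely as the direct sum of simple ideals, one per connected component of its Dynkin diagram, so g ≅ A_2 ⊕ C_7 (dimension 8 + 105 = 113).

A2 ⊕ C7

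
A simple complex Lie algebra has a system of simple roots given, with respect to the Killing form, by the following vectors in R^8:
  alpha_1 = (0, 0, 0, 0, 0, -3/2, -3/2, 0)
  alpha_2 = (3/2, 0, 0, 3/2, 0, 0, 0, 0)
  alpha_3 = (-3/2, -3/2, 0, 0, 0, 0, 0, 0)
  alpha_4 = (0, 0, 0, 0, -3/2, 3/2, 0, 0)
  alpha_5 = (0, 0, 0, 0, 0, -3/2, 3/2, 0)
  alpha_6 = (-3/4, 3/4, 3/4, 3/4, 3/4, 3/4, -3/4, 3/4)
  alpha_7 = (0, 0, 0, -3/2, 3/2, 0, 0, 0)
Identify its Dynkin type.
Compute the Cartan integers a_ij = 2(alpha_i, alpha_j)/(alpha_j, alpha_j); the resulting 7x7 Cartan matrix is
[[2, 0, 0, -1, 0, 0, 0], [0, 2, -1, 0, 0, 0, -1], [0, -1, 2, 0, 0, 0, 0], [-1, 0, 0, 2, -1, 0, -1], [0, 0, 0, -1, 2, -1, 0], [0, 0, 0, 0, -1, 2, 0], [0, -1, 0, -1, 0, 0, 2]].
All simple roots have the same length, so the diagram is simply laced. The associated Dynkin diagram is a chain of 6 nodes with one extra node attached to the third node from one end (E_7), so the type is E_7.

type E_7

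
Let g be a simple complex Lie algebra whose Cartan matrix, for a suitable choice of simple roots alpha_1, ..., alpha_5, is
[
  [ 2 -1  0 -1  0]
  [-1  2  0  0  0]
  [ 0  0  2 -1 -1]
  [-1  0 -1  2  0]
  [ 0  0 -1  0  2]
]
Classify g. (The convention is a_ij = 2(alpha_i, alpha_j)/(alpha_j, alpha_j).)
The matrix has rank 5 with 2's on the diagonal. Reading the off-diagonal entries as Dynkin edges (a single edge where a_ij = a_ji = -1; a double or triple edge where a_ij * a_ji = 2 or 3), the diagram is a chain of 5 nodes with single edges (A_5). One simple-root ordering that puts it in standard form is (alpha_2, alpha_1, alpha_4, alpha_3, alpha_5). So the algebra is type A_5, i.e. sl(6).

A5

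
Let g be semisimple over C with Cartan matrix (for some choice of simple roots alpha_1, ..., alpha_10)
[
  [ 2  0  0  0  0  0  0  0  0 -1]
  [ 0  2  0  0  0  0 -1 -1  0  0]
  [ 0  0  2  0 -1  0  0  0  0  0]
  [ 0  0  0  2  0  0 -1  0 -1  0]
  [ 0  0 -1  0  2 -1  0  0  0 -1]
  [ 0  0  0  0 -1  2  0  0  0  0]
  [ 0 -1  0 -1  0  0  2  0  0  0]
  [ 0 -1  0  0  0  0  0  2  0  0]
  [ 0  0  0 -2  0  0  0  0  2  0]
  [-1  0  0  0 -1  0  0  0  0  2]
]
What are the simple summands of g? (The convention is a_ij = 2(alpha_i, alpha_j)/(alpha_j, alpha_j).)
The diagram associated to this matrix has two connected components: the simple roots {alpha_2, alpha_4, alpha_7, alpha_8, alpha_9} form a chain of 5 nodes with a double edge at one end; the terminal node there is the unique long simple root (C_5), and {alpha_1, alpha_3, alpha_5, alpha_6, alpha_10} form a chain of 3 nodes with a fork of two nodes at one end (D_5). A semisimple Lie algebra decomposes uniquely as the direct sum of simple ideals, one per connected component of its Dynkin diagram, so g ≅ C_5 ⊕ D_5 (dimension 55 + 45 = 100).

C_5 (sp(10)) + D_5 (so(10))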